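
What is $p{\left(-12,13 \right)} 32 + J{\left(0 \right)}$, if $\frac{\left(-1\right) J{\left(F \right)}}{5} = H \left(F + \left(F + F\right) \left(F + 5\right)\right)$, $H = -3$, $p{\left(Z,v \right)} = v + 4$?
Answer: $544$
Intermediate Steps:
$p{\left(Z,v \right)} = 4 + v$
$J{\left(F \right)} = 15 F + 30 F \left(5 + F\right)$ ($J{\left(F \right)} = - 5 \left(- 3 \left(F + \left(F + F\right) \left(F + 5\right)\right)\right) = - 5 \left(- 3 \left(F + 2 F \left(5 + F\right)\right)\right) = - 5 \left(- 3 F - 6 F \left(5 + F\right)\right) = 15 F + 30 F \left(5 + F\right)$)
$p{\left(-12,13 \right)} 32 + J{\left(0 \right)} = \left(4 + 13\right) 32 + 15 \cdot 0 \left(11 + 2 \cdot 0\right) = 17 \cdot 32 + 15 \cdot 0 \left(11 + 0\right) = 544 + 15 \cdot 0 \cdot 11 = 544 + 0 = 544$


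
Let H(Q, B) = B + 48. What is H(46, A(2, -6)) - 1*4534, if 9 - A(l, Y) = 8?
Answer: -4485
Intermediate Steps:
A(l, Y) = 1 (A(l, Y) = 9 - 1*8 = 9 - 8 = 1)
H(Q, B) = 48 + B
H(46, A(2, -6)) - 1*4534 = (48 + 1) - 1*4534 = 49 - 4534 = -4485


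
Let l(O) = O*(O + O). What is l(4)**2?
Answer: 1024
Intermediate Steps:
l(O) = 2*O**2 (l(O) = O*(2*O) = 2*O**2)
l(4)**2 = (2*4**2)**2 = (2*16)**2 = 32**2 = 1024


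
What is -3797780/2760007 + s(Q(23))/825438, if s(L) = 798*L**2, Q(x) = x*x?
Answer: 102201822824031/379702443011 ≈ 269.16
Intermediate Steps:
Q(x) = x**2
-3797780/2760007 + s(Q(23))/825438 = -3797780/2760007 + (798*(23**2)**2)/825438 = -3797780*1/2760007 + (798*529**2)*(1/825438) = -3797780/2760007 + (798*279841)*(1/825438) = -3797780/2760007 + 223313118*(1/825438) = -3797780/2760007 + 37218853/137573 = 102201822824031/379702443011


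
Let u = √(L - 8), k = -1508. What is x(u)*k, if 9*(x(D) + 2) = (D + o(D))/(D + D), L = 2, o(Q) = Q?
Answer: 25636/9 ≈ 2848.4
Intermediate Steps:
u = I*√6 (u = √(2 - 8) = √(-6) = I*√6 ≈ 2.4495*I)
x(D) = -17/9 (x(D) = -2 + ((D + D)/(D + D))/9 = -2 + ((2*D)/((2*D)))/9 = -2 + ((2*D)*(1/(2*D)))/9 = -2 + (⅑)*1 = -2 + ⅑ = -17/9)
x(u)*k = -17/9*(-1508) = 25636/9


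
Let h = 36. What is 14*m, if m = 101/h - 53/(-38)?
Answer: 20111/342 ≈ 58.804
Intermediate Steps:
m = 2873/684 (m = 101/36 - 53/(-38) = 101*(1/36) - 53*(-1/38) = 101/36 + 53/38 = 2873/684 ≈ 4.2003)
14*m = 14*(2873/684) = 20111/342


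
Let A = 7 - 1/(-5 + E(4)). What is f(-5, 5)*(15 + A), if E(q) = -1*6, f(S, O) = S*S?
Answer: 6075/11 ≈ 552.27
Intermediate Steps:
f(S, O) = S²
E(q) = -6
A = 78/11 (A = 7 - 1/(-5 - 6) = 7 - 1/(-11) = 7 - 1*(-1/11) = 7 + 1/11 = 78/11 ≈ 7.0909)
f(-5, 5)*(15 + A) = (-5)²*(15 + 78/11) = 25*(243/11) = 6075/11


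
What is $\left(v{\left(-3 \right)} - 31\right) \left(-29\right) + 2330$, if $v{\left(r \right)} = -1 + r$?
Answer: $3345$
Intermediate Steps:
$\left(v{\left(-3 \right)} - 31\right) \left(-29\right) + 2330 = \left(\left(-1 - 3\right) - 31\right) \left(-29\right) + 2330 = \left(-4 - 31\right) \left(-29\right) + 2330 = \left(-35\right) \left(-29\right) + 2330 = 1015 + 2330 = 3345$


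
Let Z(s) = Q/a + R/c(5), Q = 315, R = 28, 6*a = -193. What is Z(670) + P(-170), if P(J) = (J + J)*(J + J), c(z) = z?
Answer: 111549954/965 ≈ 1.1560e+5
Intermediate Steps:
a = -193/6 (a = (1/6)*(-193) = -193/6 ≈ -32.167)
Z(s) = -4046/965 (Z(s) = 315/(-193/6) + 28/5 = 315*(-6/193) + 28*(1/5) = -1890/193 + 28/5 = -4046/965)
P(J) = 4*J**2 (P(J) = (2*J)*(2*J) = 4*J**2)
Z(670) + P(-170) = -4046/965 + 4*(-170)**2 = -4046/965 + 4*28900 = -4046/965 + 115600 = 111549954/965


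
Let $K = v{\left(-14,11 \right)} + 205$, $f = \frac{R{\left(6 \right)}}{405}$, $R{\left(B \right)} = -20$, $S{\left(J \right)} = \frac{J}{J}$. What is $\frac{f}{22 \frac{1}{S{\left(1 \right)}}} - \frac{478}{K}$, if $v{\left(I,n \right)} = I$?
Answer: $- \frac{426280}{170181} \approx -2.5049$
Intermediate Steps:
$S{\left(J \right)} = 1$
$f = - \frac{4}{81}$ ($f = - \frac{20}{405} = \left(-20\right) \frac{1}{405} = - \frac{4}{81} \approx -0.049383$)
$K = 191$ ($K = -14 + 205 = 191$)
$\frac{f}{22 \frac{1}{S{\left(1 \right)}}} - \frac{478}{K} = - \frac{4}{81 \cdot \frac{22}{1}} - \frac{478}{191} = - \frac{4}{81 \cdot 22 \cdot 1} - \frac{478}{191} = - \frac{4}{81 \cdot 22} - \frac{478}{191} = \left(- \frac{4}{81}\right) \frac{1}{22} - \frac{478}{191} = - \frac{2}{891} - \frac{478}{191} = - \frac{426280}{170181}$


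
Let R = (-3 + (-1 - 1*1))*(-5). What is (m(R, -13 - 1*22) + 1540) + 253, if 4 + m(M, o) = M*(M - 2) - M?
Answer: 2339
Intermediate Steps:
R = 25 (R = (-3 + (-1 - 1))*(-5) = (-3 - 2)*(-5) = -5*(-5) = 25)
m(M, o) = -4 - M + M*(-2 + M) (m(M, o) = -4 + (M*(M - 2) - M) = -4 + (M*(-2 + M) - M) = -4 + (-M + M*(-2 + M)) = -4 - M + M*(-2 + M))
(m(R, -13 - 1*22) + 1540) + 253 = ((-4 + 25**2 - 3*25) + 1540) + 253 = ((-4 + 625 - 75) + 1540) + 253 = (546 + 1540) + 253 = 2086 + 253 = 2339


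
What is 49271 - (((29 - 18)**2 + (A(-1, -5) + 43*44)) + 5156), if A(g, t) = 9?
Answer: 42093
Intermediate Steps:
49271 - (((29 - 18)**2 + (A(-1, -5) + 43*44)) + 5156) = 49271 - (((29 - 18)**2 + (9 + 43*44)) + 5156) = 49271 - ((11**2 + (9 + 1892)) + 5156) = 49271 - ((121 + 1901) + 5156) = 49271 - (2022 + 5156) = 49271 - 1*7178 = 49271 - 7178 = 42093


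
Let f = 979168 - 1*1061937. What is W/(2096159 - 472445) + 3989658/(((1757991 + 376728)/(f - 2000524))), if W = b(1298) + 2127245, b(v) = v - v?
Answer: -1499522211756463529/385130347374 ≈ -3.8935e+6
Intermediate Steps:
b(v) = 0
f = -82769 (f = 979168 - 1061937 = -82769)
W = 2127245 (W = 0 + 2127245 = 2127245)
W/(2096159 - 472445) + 3989658/(((1757991 + 376728)/(f - 2000524))) = 2127245/(2096159 - 472445) + 3989658/(((1757991 + 376728)/(-82769 - 2000524))) = 2127245/1623714 + 3989658/((2134719/(-2083293))) = 2127245*(1/1623714) + 3989658/((2134719*(-1/2083293))) = 2127245/1623714 + 3989658/(-237191/231477) = 2127245/1623714 + 3989658*(-231477/237191) = 2127245/1623714 - 923514064866/237191 = -1499522211756463529/385130347374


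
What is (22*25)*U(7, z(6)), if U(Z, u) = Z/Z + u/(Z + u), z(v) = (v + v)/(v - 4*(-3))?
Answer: 13750/23 ≈ 597.83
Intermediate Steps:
z(v) = 2*v/(12 + v) (z(v) = (2*v)/(v + 12) = (2*v)/(12 + v) = 2*v/(12 + v))
U(Z, u) = 1 + u/(Z + u)
(22*25)*U(7, z(6)) = (22*25)*((7 + 2*(2*6/(12 + 6)))/(7 + 2*6/(12 + 6))) = 550*((7 + 2*(2*6/18))/(7 + 2*6/18)) = 550*((7 + 2*(2*6*(1/18)))/(7 + 2*6*(1/18))) = 550*((7 + 2*(⅔))/(7 + ⅔)) = 550*((7 + 4/3)/(23/3)) = 550*((3/23)*(25/3)) = 550*(25/23) = 13750/23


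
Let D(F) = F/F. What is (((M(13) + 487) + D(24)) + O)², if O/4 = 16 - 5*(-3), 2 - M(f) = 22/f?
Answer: 63361600/169 ≈ 3.7492e+5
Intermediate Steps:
M(f) = 2 - 22/f
D(F) = 1
O = 124 (O = 4*(16 - 5*(-3)) = 4*(16 + 15) = 4*31 = 124)
(((M(13) + 487) + D(24)) + O)² = ((((2 - 22/13) + 487) + 1) + 124)² = (((4/13 + 487) + 1) + 124)² = ((6335/13 + 1) + 124)² = (6348/13 + 124)² = (7960/13)² = 63361600/169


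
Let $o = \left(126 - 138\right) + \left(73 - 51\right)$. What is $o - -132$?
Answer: $142$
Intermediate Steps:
$o = 10$ ($o = -12 + 22 = 10$)
$o - -132 = 10 - -132 = 10 + 132 = 142$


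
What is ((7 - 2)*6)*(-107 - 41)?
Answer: -4440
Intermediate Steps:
((7 - 2)*6)*(-107 - 41) = (5*6)*(-148) = 30*(-148) = -4440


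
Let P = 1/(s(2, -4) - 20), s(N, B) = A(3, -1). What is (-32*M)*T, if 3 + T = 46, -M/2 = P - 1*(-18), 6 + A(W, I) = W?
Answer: 1136576/23 ≈ 49416.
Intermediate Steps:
A(W, I) = -6 + W
s(N, B) = -3 (s(N, B) = -6 + 3 = -3)
P = -1/23 (P = 1/(-3 - 20) = 1/(-23) = -1/23 ≈ -0.043478)
M = -826/23 (M = -2*(-1/23 - 1*(-18)) = -2*(-1/23 + 18) = -2*413/23 = -826/23 ≈ -35.913)
T = 43 (T = -3 + 46 = 43)
(-32*M)*T = -32*(-826/23)*43 = (26432/23)*43 = 1136576/23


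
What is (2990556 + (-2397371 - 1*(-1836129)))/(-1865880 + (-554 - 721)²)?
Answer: -2429314/240255 ≈ -10.111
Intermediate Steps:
(2990556 + (-2397371 - 1*(-1836129)))/(-1865880 + (-554 - 721)²) = (2990556 + (-2397371 + 1836129))/(-1865880 + (-1275)²) = (2990556 - 561242)/(-1865880 + 1625625) = 2429314/(-240255) = 2429314*(-1/240255) = -2429314/240255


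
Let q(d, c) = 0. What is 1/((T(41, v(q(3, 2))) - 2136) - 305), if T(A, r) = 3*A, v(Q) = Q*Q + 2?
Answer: -1/2318 ≈ -0.00043141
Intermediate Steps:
v(Q) = 2 + Q² (v(Q) = Q² + 2 = 2 + Q²)
1/((T(41, v(q(3, 2))) - 2136) - 305) = 1/((3*41 - 2136) - 305) = 1/((123 - 2136) - 305) = 1/(-2013 - 305) = 1/(-2318) = -1/2318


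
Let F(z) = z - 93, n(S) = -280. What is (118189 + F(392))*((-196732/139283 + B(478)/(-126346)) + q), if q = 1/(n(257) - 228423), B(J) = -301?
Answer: -336217998972715073340/2012340534898177 ≈ -1.6708e+5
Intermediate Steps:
F(z) = -93 + z
q = -1/228703 (q = 1/(-280 - 228423) = 1/(-228703) = -1/228703 ≈ -4.3725e-6)
(118189 + F(392))*((-196732/139283 + B(478)/(-126346)) + q) = (118189 + (-93 + 392))*((-196732/139283 - 301/(-126346)) - 1/228703) = (118189 + 299)*((-196732*1/139283 - 301*(-1/126346)) - 1/228703) = 118488*((-196732/139283 + 301/126346) - 1/228703) = 118488*(-24814377089/17597849918 - 1/228703) = 118488*(-5675140081235485/4024681069796354) = -336217998972715073340/2012340534898177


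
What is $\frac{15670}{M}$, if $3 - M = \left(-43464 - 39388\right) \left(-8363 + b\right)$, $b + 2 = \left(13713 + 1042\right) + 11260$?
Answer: $\frac{15670}{1462337803} \approx 1.0716 \cdot 10^{-5}$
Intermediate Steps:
$b = 26013$ ($b = -2 + \left(\left(13713 + 1042\right) + 11260\right) = -2 + \left(14755 + 11260\right) = -2 + 26015 = 26013$)
$M = 1462337803$ ($M = 3 - \left(-43464 - 39388\right) \left(-8363 + 26013\right) = 3 - \left(-82852\right) 17650 = 3 - -1462337800 = 3 + 1462337800 = 1462337803$)
$\frac{15670}{M} = \frac{15670}{1462337803}$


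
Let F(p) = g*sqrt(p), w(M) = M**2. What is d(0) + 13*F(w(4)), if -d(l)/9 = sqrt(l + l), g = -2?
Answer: -104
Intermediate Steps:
d(l) = -9*sqrt(2)*sqrt(l) (d(l) = -9*sqrt(l + l) = -9*sqrt(2)*sqrt(l))
F(p) = -2*sqrt(p)
d(0) + 13*F(w(4)) = -9*sqrt(2)*sqrt(0) + 13*(-2*sqrt(4**2)) = -9*sqrt(2)*0 + 13*(-2*sqrt(16)) = 0 + 13*(-2*4) = 0 + 13*(-8) = 0 - 104 = -104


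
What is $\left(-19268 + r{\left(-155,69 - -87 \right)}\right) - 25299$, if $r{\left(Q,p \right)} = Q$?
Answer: $-44722$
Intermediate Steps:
$\left(-19268 + r{\left(-155,69 - -87 \right)}\right) - 25299 = \left(-19268 - 155\right) - 25299 = -19423 - 25299 = -44722$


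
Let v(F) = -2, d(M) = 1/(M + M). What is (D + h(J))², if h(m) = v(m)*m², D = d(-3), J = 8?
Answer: 591361/36 ≈ 16427.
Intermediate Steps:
d(M) = 1/(2*M)
D = -⅙ (D = (½)/(-3) = (½)*(-⅓) = -⅙ ≈ -0.16667)
h(m) = -2*m²
(D + h(J))² = (-⅙ - 2*8²)² = (-⅙ - 2*64)² = (-⅙ - 128)² = (-769/6)² = 591361/36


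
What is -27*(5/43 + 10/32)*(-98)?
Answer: 390285/344 ≈ 1134.5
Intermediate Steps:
-27*(5/43 + 10/32)*(-98) = -27*(5*(1/43) + 10*(1/32))*(-98) = -27*(5/43 + 5/16)*(-98) = -27*295/688*(-98) = -7965/688*(-98) = 390285/344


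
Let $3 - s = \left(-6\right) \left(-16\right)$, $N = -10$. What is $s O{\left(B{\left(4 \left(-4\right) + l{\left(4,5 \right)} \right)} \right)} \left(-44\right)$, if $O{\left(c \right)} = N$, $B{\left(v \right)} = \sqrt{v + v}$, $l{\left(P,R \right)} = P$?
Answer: $-40920$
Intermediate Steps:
$s = -93$ ($s = 3 - \left(-6\right) \left(-16\right) = 3 - 96 = -93$)
$B{\left(v \right)} = \sqrt{2} \sqrt{v}$ ($B{\left(v \right)} = \sqrt{2 v} = \sqrt{2} \sqrt{v}$)
$O{\left(c \right)} = -10$
$s O{\left(B{\left(4 \left(-4\right) + l{\left(4,5 \right)} \right)} \right)} \left(-44\right) = \left(-93\right) \left(-10\right) \left(-44\right) = 930 \left(-44\right) = -40920$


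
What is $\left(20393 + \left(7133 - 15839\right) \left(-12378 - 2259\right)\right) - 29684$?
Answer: $127420431$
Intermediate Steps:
$\left(20393 + \left(7133 - 15839\right) \left(-12378 - 2259\right)\right) - 29684 = \left(20393 - -127429722\right) - 29684 = \left(20393 + 127429722\right) - 29684 = 127450115 - 29684 = 127420431$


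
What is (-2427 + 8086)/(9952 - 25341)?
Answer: -5659/15389 ≈ -0.36773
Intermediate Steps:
(-2427 + 8086)/(9952 - 25341) = 5659/(-15389) = 5659*(-1/15389) = -5659/15389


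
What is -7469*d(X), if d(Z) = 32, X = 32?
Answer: -239008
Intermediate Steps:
-7469*d(X) = -7469*32 = -239008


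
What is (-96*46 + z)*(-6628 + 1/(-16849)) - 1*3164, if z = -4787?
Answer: 1027693306883/16849 ≈ 6.0994e+7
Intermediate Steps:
(-96*46 + z)*(-6628 + 1/(-16849)) - 1*3164 = (-96*46 - 4787)*(-6628 + 1/(-16849)) - 1*3164 = (-4416 - 4787)*(-6628 - 1/16849) - 3164 = -9203*(-111675173/16849) - 3164 = 1027746617119/16849 - 3164 = 1027693306883/16849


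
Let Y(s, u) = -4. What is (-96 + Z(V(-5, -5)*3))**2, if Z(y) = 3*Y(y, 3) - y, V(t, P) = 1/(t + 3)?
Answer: 45369/4 ≈ 11342.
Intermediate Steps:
V(t, P) = 1/(3 + t)
Z(y) = -12 - y (Z(y) = 3*(-4) - y = -12 - y)
(-96 + Z(V(-5, -5)*3))**2 = (-96 + (-12 - 3/(3 - 5)))**2 = (-96 + (-12 - 3/(-2)))**2 = (-96 + (-12 - (-1)*3/2))**2 = (-96 + (-12 - 1*(-3/2)))**2 = (-96 + (-12 + 3/2))**2 = (-96 - 21/2)**2 = (-213/2)**2 = 45369/4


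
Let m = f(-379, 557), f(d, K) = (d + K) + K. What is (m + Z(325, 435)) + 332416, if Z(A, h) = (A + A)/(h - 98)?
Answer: 112272537/337 ≈ 3.3315e+5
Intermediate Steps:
Z(A, h) = 2*A/(-98 + h) (Z(A, h) = (2*A)/(-98 + h) = 2*A/(-98 + h))
f(d, K) = d + 2*K (f(d, K) = (K + d) + K = d + 2*K)
m = 735 (m = -379 + 2*557 = -379 + 1114 = 735)
(m + Z(325, 435)) + 332416 = (735 + 2*325/(-98 + 435)) + 332416 = (735 + 2*325/337) + 332416 = (735 + 2*325*(1/337)) + 332416 = (735 + 650/337) + 332416 = 248345/337 + 332416 = 112272537/337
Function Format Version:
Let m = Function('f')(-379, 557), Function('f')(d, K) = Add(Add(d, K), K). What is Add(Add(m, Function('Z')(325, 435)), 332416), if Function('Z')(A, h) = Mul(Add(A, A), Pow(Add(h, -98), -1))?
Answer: Rational(112272537, 337) ≈ 3.3315e+5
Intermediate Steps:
Function('Z')(A, h) = Mul(2, A, Pow(Add(-98, h), -1)) (Function('Z')(A, h) = Mul(Mul(2, A), Pow(Add(-98, h), -1)) = Mul(2, A, Pow(Add(-98, h), -1)))
Function('f')(d, K) = Add(d, Mul(2, K)) (Function('f')(d, K) = Add(Add(K, d), K) = Add(d, Mul(2, K)))
m = 735 (m = Add(-379, Mul(2, 557)) = Add(-379, 1114) = 735)
Add(Add(m, Function('Z')(325, 435)), 332416) = Add(Add(735, Mul(2, 325, Pow(Add(-98, 435), -1))), 332416) = Add(Add(735, Mul(2, 325, Pow(337, -1))), 332416) = Add(Add(735, Mul(2, 325, Rational(1, 337))), 332416) = Add(Add(735, Rational(650, 337)), 332416) = Add(Rational(248345, 337), 332416) = Rational(112272537, 337)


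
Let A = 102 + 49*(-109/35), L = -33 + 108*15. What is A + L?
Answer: 7682/5 ≈ 1536.4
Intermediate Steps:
L = 1587 (L = -33 + 1620 = 1587)
A = -253/5 (A = 102 + 49*(-109*1/35) = 102 + 49*(-109/35) = 102 - 763/5 = -253/5 ≈ -50.600)
A + L = -253/5 + 1587 = 7682/5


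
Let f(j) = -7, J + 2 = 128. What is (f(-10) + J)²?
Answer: 14161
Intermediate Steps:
J = 126 (J = -2 + 128 = 126)
(f(-10) + J)² = (-7 + 126)² = 119² = 14161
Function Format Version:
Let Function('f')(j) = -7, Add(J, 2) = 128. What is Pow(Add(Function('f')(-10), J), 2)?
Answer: 14161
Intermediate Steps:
J = 126 (J = Add(-2, 128) = 126)
Pow(Add(Function('f')(-10), J), 2) = Pow(Add(-7, 126), 2) = Pow(119, 2) = 14161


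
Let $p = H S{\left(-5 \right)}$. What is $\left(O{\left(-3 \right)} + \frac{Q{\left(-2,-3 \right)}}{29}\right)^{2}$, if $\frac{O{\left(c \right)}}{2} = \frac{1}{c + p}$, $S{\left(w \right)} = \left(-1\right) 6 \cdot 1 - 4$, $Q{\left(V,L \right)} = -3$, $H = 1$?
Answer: $\frac{9409}{142129} \approx 0.0662$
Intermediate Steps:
$S{\left(w \right)} = -10$ ($S{\left(w \right)} = \left(-6\right) 1 - 4 = -6 - 4 = -10$)
$p = -10$ ($p = 1 \left(-10\right) = -10$)
$O{\left(c \right)} = \frac{2}{-10 + c}$ ($O{\left(c \right)} = \frac{2}{c - 10} = \frac{2}{-10 + c}$)
$\left(O{\left(-3 \right)} + \frac{Q{\left(-2,-3 \right)}}{29}\right)^{2} = \left(\frac{2}{-10 - 3} - \frac{3}{29}\right)^{2} = \left(\frac{2}{-13} - \frac{3}{29}\right)^{2} = \left(2 \left(- \frac{1}{13}\right) - \frac{3}{29}\right)^{2} = \left(- \frac{2}{13} - \frac{3}{29}\right)^{2} = \left(- \frac{97}{377}\right)^{2} = \frac{9409}{142129}$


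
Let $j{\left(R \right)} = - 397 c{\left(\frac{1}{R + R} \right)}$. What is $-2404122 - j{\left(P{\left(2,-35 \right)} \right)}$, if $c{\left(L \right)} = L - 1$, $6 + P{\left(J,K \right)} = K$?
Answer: $- \frac{197170955}{82} \approx -2.4045 \cdot 10^{6}$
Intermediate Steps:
$P{\left(J,K \right)} = -6 + K$
$c{\left(L \right)} = -1 + L$ ($c{\left(L \right)} = L - 1 = -1 + L$)
$j{\left(R \right)} = 397 - \frac{397}{2 R}$ ($j{\left(R \right)} = - 397 \left(-1 + \frac{1}{R + R}\right) = - 397 \left(-1 + \frac{1}{2 R}\right) = 397 - \frac{397}{2 R}$)
$-2404122 - j{\left(P{\left(2,-35 \right)} \right)} = -2404122 - \left(397 - \frac{397}{2 \left(-6 - 35\right)}\right) = -2404122 - \left(397 - \frac{397}{2 \left(-41\right)}\right) = -2404122 - \left(397 - - \frac{397}{82}\right) = -2404122 - \left(397 + \frac{397}{82}\right) = -2404122 - \frac{32951}{82} = - \frac{197170955}{82}$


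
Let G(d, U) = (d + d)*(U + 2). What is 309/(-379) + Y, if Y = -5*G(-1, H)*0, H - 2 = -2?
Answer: -309/379 ≈ -0.81530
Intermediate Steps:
H = 0 (H = 2 - 2 = 0)
G(d, U) = 2*d*(2 + U) (G(d, U) = (2*d)*(2 + U) = 2*d*(2 + U))
Y = 0 (Y = -10*(-1)*(2 + 0)*0 = -10*(-1)*2*0 = -5*(-4)*0 = 20*0 = 0)
309/(-379) + Y = 309/(-379) + 0 = 309*(-1/379) + 0 = -309/379 + 0 = -309/379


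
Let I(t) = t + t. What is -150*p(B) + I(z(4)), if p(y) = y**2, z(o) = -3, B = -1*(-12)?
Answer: -21606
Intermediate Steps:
B = 12
I(t) = 2*t
-150*p(B) + I(z(4)) = -150*12**2 + 2*(-3) = -150*144 - 6 = -21600 - 6 = -21606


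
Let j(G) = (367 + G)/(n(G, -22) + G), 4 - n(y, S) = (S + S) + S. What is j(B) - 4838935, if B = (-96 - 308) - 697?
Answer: -4988941251/1031 ≈ -4.8389e+6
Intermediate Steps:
n(y, S) = 4 - 3*S (n(y, S) = 4 - ((S + S) + S) = 4 - (2*S + S) = 4 - 3*S)
B = -1101 (B = -404 - 697 = -1101)
j(G) = (367 + G)/(70 + G) (j(G) = (367 + G)/((4 - 3*(-22)) + G) = (367 + G)/((4 + 66) + G) = (367 + G)/(70 + G))
j(B) - 4838935 = (367 - 1101)/(70 - 1101) - 4838935 = -734/(-1031) - 4838935 = -1/1031*(-734) - 4838935 = 734/1031 - 4838935 = -4988941251/1031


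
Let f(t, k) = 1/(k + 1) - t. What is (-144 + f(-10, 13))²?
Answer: 3515625/196 ≈ 17937.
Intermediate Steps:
f(t, k) = 1/(1 + k) - t
(-144 + f(-10, 13))² = (-144 + (1 - 1*(-10) - 1*13*(-10))/(1 + 13))² = (-144 + (1 + 10 + 130)/14)² = (-144 + (1/14)*141)² = (-144 + 141/14)² = (-1875/14)² = 3515625/196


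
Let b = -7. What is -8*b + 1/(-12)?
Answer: 671/12 ≈ 55.917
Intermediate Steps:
-8*b + 1/(-12) = -8*(-7) + 1/(-12) = 56 - 1/12 = 671/12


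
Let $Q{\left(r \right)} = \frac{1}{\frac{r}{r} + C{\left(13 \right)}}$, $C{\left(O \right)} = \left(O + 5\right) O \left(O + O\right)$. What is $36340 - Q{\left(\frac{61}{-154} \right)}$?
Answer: $\frac{221128899}{6085} \approx 36340.0$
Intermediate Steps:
$C{\left(O \right)} = 2 O^{2} \left(5 + O\right)$ ($C{\left(O \right)} = \left(5 + O\right) O 2 O = O \left(5 + O\right) 2 O = 2 O^{2} \left(5 + O\right)$)
$Q{\left(r \right)} = \frac{1}{6085}$ ($Q{\left(r \right)} = \frac{1}{\frac{r}{r} + 2 \cdot 13^{2} \left(5 + 13\right)} = \frac{1}{1 + 2 \cdot 169 \cdot 18} = \frac{1}{1 + 6084} = \frac{1}{6085}$)
$36340 - Q{\left(\frac{61}{-154} \right)} = 36340 - \frac{1}{6085} = \frac{221128899}{6085}$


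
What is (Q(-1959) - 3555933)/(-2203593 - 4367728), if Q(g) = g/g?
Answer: 3555932/6571321 ≈ 0.54113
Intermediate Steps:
Q(g) = 1
(Q(-1959) - 3555933)/(-2203593 - 4367728) = (1 - 3555933)/(-2203593 - 4367728) = -3555932/(-6571321) = -3555932*(-1/6571321) = 3555932/6571321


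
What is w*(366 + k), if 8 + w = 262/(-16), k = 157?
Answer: -101985/8 ≈ -12748.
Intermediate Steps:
w = -195/8 (w = -8 + 262/(-16) = -8 + 262*(-1/16) = -8 - 131/8 = -195/8 ≈ -24.375)
w*(366 + k) = -195*(366 + 157)/8 = -195/8*523 = -101985/8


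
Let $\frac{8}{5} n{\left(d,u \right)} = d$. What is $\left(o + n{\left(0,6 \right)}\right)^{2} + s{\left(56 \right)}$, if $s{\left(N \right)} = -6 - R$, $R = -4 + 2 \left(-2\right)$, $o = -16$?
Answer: $258$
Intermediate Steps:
$R = -8$ ($R = -4 - 4 = -8$)
$n{\left(d,u \right)} = \frac{5 d}{8}$
$s{\left(N \right)} = 2$ ($s{\left(N \right)} = -6 - -8 = -6 + 8 = 2$)
$\left(o + n{\left(0,6 \right)}\right)^{2} + s{\left(56 \right)} = \left(-16 + \frac{5}{8} \cdot 0\right)^{2} + 2 = \left(-16 + 0\right)^{2} + 2 = \left(-16\right)^{2} + 2 = 256 + 2 = 258$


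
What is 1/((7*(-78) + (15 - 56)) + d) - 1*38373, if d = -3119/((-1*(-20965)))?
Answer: -472355304067/12309574 ≈ -38373.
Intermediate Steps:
d = -3119/20965 ≈ -0.14877
1/((7*(-78) + (15 - 56)) + d) - 1*38373 = 1/((7*(-78) + (15 - 56)) - 3119/20965) - 1*38373 = 1/((-546 - 41) - 3119/20965) - 38373 = 1/(-587 - 3119/20965) - 38373 = 1/(-12309574/20965) - 38373 = -20965/12309574 - 38373 = -472355304067/12309574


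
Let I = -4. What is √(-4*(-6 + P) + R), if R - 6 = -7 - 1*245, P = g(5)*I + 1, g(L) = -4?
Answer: I*√290 ≈ 17.029*I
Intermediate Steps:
P = 17 (P = -4*(-4) + 1 = 16 + 1 = 17)
R = -246 (R = 6 + (-7 - 1*245) = 6 + (-7 - 245) = 6 - 252 = -246)
√(-4*(-6 + P) + R) = √(-4*(-6 + 17) - 246) = √(-4*11 - 246) = √(-44 - 246) = √(-290) = I*√290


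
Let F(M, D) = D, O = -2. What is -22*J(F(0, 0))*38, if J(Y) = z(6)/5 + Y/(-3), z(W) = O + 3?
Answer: -836/5 ≈ -167.20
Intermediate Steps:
z(W) = 1 (z(W) = -2 + 3 = 1)
J(Y) = ⅕ - Y/3 (J(Y) = 1/5 + Y/(-3) = 1*(⅕) + Y*(-⅓) = ⅕ - Y/3)
-22*J(F(0, 0))*38 = -22*(⅕ - ⅓*0)*38 = -22*(⅕ + 0)*38 = -22*⅕*38 = -22/5*38 = -836/5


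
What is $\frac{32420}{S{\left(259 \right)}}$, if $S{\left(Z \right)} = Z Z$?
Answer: $\frac{32420}{67081} \approx 0.4833$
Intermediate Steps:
$S{\left(Z \right)} = Z^{2}$
$\frac{32420}{S{\left(259 \right)}} = \frac{32420}{259^{2}} = \frac{32420}{67081}$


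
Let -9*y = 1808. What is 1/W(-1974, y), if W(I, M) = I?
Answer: -1/1974 ≈ -0.00050659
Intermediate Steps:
y = -1808/9 (y = -⅑*1808 = -1808/9 ≈ -200.89)
1/W(-1974, y) = 1/(-1974) = -1/1974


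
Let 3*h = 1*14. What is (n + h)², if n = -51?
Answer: 19321/9 ≈ 2146.8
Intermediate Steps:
h = 14/3 (h = (1*14)/3 = (⅓)*14 = 14/3 ≈ 4.6667)
(n + h)² = (-51 + 14/3)² = (-139/3)² = 19321/9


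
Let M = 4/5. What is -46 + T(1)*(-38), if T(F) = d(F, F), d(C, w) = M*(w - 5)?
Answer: 378/5 ≈ 75.600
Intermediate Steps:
M = ⅘ (M = 4*(⅕) = ⅘ ≈ 0.80000)
d(C, w) = -4 + 4*w/5 (d(C, w) = 4*(w - 5)/5 = 4*(-5 + w)/5 = -4 + 4*w/5)
T(F) = -4 + 4*F/5
-46 + T(1)*(-38) = -46 + (-4 + (⅘)*1)*(-38) = -46 + (-4 + ⅘)*(-38) = -46 - 16/5*(-38) = -46 + 608/5 = 378/5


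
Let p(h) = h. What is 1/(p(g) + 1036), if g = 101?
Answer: 1/1137 ≈ 0.00087951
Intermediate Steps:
1/(p(g) + 1036) = 1/(101 + 1036) = 1/1137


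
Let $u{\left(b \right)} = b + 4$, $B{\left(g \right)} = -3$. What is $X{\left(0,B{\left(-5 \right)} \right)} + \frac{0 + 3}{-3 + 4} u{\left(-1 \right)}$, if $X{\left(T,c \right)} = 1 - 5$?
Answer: $5$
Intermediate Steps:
$X{\left(T,c \right)} = -4$
$u{\left(b \right)} = 4 + b$
$X{\left(0,B{\left(-5 \right)} \right)} + \frac{0 + 3}{-3 + 4} u{\left(-1 \right)} = -4 + \frac{0 + 3}{-3 + 4} \left(4 - 1\right) = -4 + \frac{3}{1} \cdot 3 = -4 + 3 \cdot 1 \cdot 3 = -4 + 3 \cdot 3 = -4 + 9 = 5$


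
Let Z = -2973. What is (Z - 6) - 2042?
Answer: -5021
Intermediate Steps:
(Z - 6) - 2042 = (-2973 - 6) - 2042 = -2979 - 2042 = -5021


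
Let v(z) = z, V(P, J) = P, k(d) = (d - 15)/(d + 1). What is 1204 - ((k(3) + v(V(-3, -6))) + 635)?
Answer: 575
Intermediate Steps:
k(d) = (-15 + d)/(1 + d)
1204 - ((k(3) + v(V(-3, -6))) + 635) = 1204 - (((-15 + 3)/(1 + 3) - 3) + 635) = 1204 - ((-12/4 - 3) + 635) = 1204 - (((¼)*(-12) - 3) + 635) = 1204 - ((-3 - 3) + 635) = 1204 - (-6 + 635) = 1204 - 1*629 = 1204 - 629 = 575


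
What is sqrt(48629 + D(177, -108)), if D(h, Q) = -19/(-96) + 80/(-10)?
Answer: sqrt(28005810)/24 ≈ 220.50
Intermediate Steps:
D(h, Q) = -749/96 (D(h, Q) = -19*(-1/96) + 80*(-1/10) = 19/96 - 8 = -749/96)
sqrt(48629 + D(177, -108)) = sqrt(48629 - 749/96) = sqrt(4667635/96) = sqrt(28005810)/24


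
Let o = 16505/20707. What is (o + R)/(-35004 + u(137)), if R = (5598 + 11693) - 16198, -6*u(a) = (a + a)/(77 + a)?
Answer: -14540822352/465342302435 ≈ -0.031248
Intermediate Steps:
u(a) = -a/(3*(77 + a)) (u(a) = -(a + a)/(6*(77 + a)) = -2*a/(6*(77 + a)) = -a/(3*(77 + a)))
R = 1093 (R = 17291 - 16198 = 1093)
o = 16505/20707 (o = 16505*(1/20707) = 16505/20707 ≈ 0.79707)
(o + R)/(-35004 + u(137)) = (16505/20707 + 1093)/(-35004 - 1*137/(231 + 3*137)) = 22649256/(20707*(-35004 - 1*137/(231 + 411))) = 22649256/(20707*(-35004 - 1*137/642)) = 22649256/(20707*(-35004 - 1*137*1/642)) = 22649256/(20707*(-35004 - 137/642)) = 22649256/(20707*(-22472705/642)) = (22649256/20707)*(-642/22472705) = -14540822352/465342302435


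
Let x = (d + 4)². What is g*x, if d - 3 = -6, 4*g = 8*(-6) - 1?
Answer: -49/4 ≈ -12.250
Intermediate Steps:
g = -49/4 (g = (8*(-6) - 1)/4 = (-48 - 1)/4 = (¼)*(-49) = -49/4 ≈ -12.250)
d = -3 (d = 3 - 6 = -3)
x = 1 (x = (-3 + 4)² = 1² = 1)
g*x = -49/4*1 = -49/4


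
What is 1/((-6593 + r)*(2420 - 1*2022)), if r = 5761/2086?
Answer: -149/390814309 ≈ -3.8126e-7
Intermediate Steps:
r = 823/298 (r = 5761*(1/2086) = 823/298 ≈ 2.7617)
1/((-6593 + r)*(2420 - 1*2022)) = 1/((-6593 + 823/298)*(2420 - 1*2022)) = 1/((-1963891/298)*(2420 - 2022)) = -298/1963891/398 = -298/1963891*1/398 = -149/390814309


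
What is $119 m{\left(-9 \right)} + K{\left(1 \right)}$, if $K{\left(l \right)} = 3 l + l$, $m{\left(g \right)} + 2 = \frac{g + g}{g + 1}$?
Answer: $\frac{135}{4} \approx 33.75$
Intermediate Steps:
$m{\left(g \right)} = -2 + \frac{2 g}{1 + g}$ ($m{\left(g \right)} = -2 + \frac{g + g}{g + 1} = -2 + \frac{2 g}{1 + g}$)
$K{\left(l \right)} = 4 l$
$119 m{\left(-9 \right)} + K{\left(1 \right)} = 119 \left(- \frac{2}{1 - 9}\right) + 4 \cdot 1 = 119 \left(- \frac{2}{-8}\right) + 4 = 119 \left(\left(-2\right) \left(- \frac{1}{8}\right)\right) + 4 = 119 \cdot \frac{1}{4} + 4 = \frac{119}{4} + 4 = \frac{135}{4}$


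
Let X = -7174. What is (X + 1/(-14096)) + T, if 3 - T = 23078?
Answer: -426389905/14096 ≈ -30249.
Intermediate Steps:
T = -23075 (T = 3 - 1*23078 = 3 - 23078 = -23075)
(X + 1/(-14096)) + T = (-7174 + 1/(-14096)) - 23075 = (-7174 - 1/14096) - 23075 = -101124705/14096 - 23075 = -426389905/14096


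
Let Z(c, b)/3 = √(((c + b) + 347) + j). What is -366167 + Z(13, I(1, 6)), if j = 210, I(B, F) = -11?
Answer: -366167 + 3*√559 ≈ -3.6610e+5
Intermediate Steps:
Z(c, b) = 3*√(557 + b + c) (Z(c, b) = 3*√(((c + b) + 347) + 210) = 3*√(((b + c) + 347) + 210) = 3*√((347 + b + c) + 210) = 3*√(557 + b + c))
-366167 + Z(13, I(1, 6)) = -366167 + 3*√(557 - 11 + 13) = -366167 + 3*√559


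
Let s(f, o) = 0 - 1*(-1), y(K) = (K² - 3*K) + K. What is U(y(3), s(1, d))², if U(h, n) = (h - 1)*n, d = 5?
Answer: 4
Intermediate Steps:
y(K) = K² - 2*K
s(f, o) = 1 (s(f, o) = 0 + 1 = 1)
U(h, n) = n*(-1 + h) (U(h, n) = (-1 + h)*n = n*(-1 + h))
U(y(3), s(1, d))² = (1*(-1 + 3*(-2 + 3)))² = (1*(-1 + 3*1))² = (1*(-1 + 3))² = (1*2)² = 2² = 4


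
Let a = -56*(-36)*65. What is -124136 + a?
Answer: 6904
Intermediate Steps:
a = 131040 (a = 2016*65 = 131040)
-124136 + a = -124136 + 131040 = 6904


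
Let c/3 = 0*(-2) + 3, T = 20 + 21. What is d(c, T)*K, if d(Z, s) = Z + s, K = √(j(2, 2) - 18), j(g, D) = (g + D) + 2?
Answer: 100*I*√3 ≈ 173.21*I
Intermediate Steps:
j(g, D) = 2 + D + g (j(g, D) = (D + g) + 2 = 2 + D + g)
T = 41
c = 9 (c = 3*(0*(-2) + 3) = 3*(0 + 3) = 3*3 = 9)
K = 2*I*√3 (K = √((2 + 2 + 2) - 18) = √(6 - 18) = √(-12) = 2*I*√3 ≈ 3.4641*I)
d(c, T)*K = (9 + 41)*(2*I*√3) = 50*(2*I*√3) = 100*I*√3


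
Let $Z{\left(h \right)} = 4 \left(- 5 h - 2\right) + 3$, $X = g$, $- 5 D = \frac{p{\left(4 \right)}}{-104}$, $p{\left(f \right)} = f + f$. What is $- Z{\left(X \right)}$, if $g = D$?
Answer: $\frac{69}{13} \approx 5.3077$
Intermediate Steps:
$p{\left(f \right)} = 2 f$
$D = \frac{1}{65}$ ($D = - \frac{2 \cdot 4 \frac{1}{-104}}{5} = - \frac{8 \left(- \frac{1}{104}\right)}{5} = \left(- \frac{1}{5}\right) \left(- \frac{1}{13}\right) = \frac{1}{65} \approx 0.015385$)
$g = \frac{1}{65} \approx 0.015385$
$X = \frac{1}{65} \approx 0.015385$
$Z{\left(h \right)} = -5 - 20 h$ ($Z{\left(h \right)} = 4 \left(-2 - 5 h\right) + 3 = \left(-8 - 20 h\right) + 3 = -5 - 20 h$)
$- Z{\left(X \right)} = - (-5 - \frac{4}{13}) = \left(-1\right) \left(- \frac{69}{13}\right) = \frac{69}{13}$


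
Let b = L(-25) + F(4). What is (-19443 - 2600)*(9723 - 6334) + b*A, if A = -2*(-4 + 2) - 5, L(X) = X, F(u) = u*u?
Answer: -74703718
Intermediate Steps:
F(u) = u²
A = -1 (A = -2*(-2) - 5 = 4 - 5 = -1)
b = -9 (b = -25 + 4² = -25 + 16 = -9)
(-19443 - 2600)*(9723 - 6334) + b*A = (-19443 - 2600)*(9723 - 6334) - 9*(-1) = -22043*3389 + 9 = -74703727 + 9 = -74703718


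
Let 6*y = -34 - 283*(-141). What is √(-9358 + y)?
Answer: I*√97674/6 ≈ 52.088*I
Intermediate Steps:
y = 39869/6 (y = (-34 - 283*(-141))/6 = (-34 + 39903)/6 = (⅙)*39869 = 39869/6 ≈ 6644.8)
√(-9358 + y) = √(-9358 + 39869/6) = √(-16279/6) = I*√97674/6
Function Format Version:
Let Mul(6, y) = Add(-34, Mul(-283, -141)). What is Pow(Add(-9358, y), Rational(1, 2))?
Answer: Mul(Rational(1, 6), I, Pow(97674, Rational(1, 2))) ≈ Mul(52.088, I)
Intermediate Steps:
y = Rational(39869, 6) (y = Mul(Rational(1, 6), Add(-34, Mul(-283, -141))) = Mul(Rational(1, 6), Add(-34, 39903)) = Mul(Rational(1, 6), 39869) = Rational(39869, 6) ≈ 6644.8)
Pow(Add(-9358, y), Rational(1, 2)) = Pow(Add(-9358, Rational(39869, 6)), Rational(1, 2)) = Pow(Rational(-16279, 6), Rational(1, 2)) = Mul(Rational(1, 6), I, Pow(97674, Rational(1, 2)))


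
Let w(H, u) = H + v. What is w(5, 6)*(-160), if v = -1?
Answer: -640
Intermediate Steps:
w(H, u) = -1 + H (w(H, u) = H - 1 = -1 + H)
w(5, 6)*(-160) = (-1 + 5)*(-160) = 4*(-160) = -640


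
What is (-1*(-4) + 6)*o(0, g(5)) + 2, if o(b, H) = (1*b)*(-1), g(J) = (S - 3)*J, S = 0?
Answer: 2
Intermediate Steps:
g(J) = -3*J (g(J) = (0 - 3)*J = -3*J)
o(b, H) = -b (o(b, H) = b*(-1) = -b)
(-1*(-4) + 6)*o(0, g(5)) + 2 = (-1*(-4) + 6)*(-1*0) + 2 = (4 + 6)*0 + 2 = 10*0 + 2 = 0 + 2 = 2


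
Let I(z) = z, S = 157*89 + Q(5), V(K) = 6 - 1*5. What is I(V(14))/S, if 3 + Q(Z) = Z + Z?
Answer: 1/13980 ≈ 7.1531e-5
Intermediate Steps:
Q(Z) = -3 + 2*Z (Q(Z) = -3 + (Z + Z) = -3 + 2*Z)
V(K) = 1 (V(K) = 6 - 5 = 1)
S = 13980 (S = 157*89 + (-3 + 2*5) = 13973 + (-3 + 10) = 13973 + 7 = 13980)
I(V(14))/S = 1/13980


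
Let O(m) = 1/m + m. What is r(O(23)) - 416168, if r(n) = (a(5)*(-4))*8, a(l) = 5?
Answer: -416328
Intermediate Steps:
O(m) = m + 1/m
r(n) = -160 (r(n) = (5*(-4))*8 = -20*8 = -160)
r(O(23)) - 416168 = -160 - 416168 = -416328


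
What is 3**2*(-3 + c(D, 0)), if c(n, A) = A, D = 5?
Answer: -27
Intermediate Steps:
3**2*(-3 + c(D, 0)) = 3**2*(-3 + 0) = 9*(-3) = -27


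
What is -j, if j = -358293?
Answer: 358293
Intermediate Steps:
-j = -1*(-358293) = 358293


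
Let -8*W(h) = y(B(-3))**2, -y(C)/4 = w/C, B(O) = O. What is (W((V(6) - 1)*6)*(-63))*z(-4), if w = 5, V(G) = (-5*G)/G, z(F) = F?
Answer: -1400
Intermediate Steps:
V(G) = -5
y(C) = -20/C
W(h) = -50/9 (W(h) = -(-20/(-3))**2/8 = -(-20*(-1/3))**2/8 = -(20/3)**2/8 = -1/8*400/9 = -50/9)
(W((V(6) - 1)*6)*(-63))*z(-4) = -50/9*(-63)*(-4) = 350*(-4) = -1400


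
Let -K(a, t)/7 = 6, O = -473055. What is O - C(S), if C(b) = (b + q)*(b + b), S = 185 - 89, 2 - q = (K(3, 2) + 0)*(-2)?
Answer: -475743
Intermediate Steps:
K(a, t) = -42 (K(a, t) = -7*6 = -42)
q = -82 (q = 2 - (-42 + 0)*(-2) = 2 - (-42)*(-2) = 2 - 1*84 = 2 - 84 = -82)
S = 96
C(b) = 2*b*(-82 + b) (C(b) = (b - 82)*(b + b) = (-82 + b)*(2*b) = 2*b*(-82 + b))
O - C(S) = -473055 - 2*96*(-82 + 96) = -473055 - 2*96*14 = -473055 - 1*2688 = -473055 - 2688 = -475743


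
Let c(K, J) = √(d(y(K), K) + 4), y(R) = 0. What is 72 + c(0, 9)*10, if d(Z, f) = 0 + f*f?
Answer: 92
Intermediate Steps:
d(Z, f) = f² (d(Z, f) = 0 + f² = f²)
c(K, J) = √(4 + K²) (c(K, J) = √(K² + 4) = √(4 + K²))
72 + c(0, 9)*10 = 72 + √(4 + 0²)*10 = 72 + √(4 + 0)*10 = 72 + √4*10 = 72 + 2*10 = 72 + 20 = 92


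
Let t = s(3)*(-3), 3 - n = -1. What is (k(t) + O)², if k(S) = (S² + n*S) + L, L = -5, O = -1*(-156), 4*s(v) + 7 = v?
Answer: 29584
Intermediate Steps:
n = 4 (n = 3 - 1*(-1) = 3 + 1 = 4)
s(v) = -7/4 + v/4
t = 3 (t = (-7/4 + (¼)*3)*(-3) = (-7/4 + ¾)*(-3) = -1*(-3) = 3)
O = 156
k(S) = -5 + S² + 4*S (k(S) = (S² + 4*S) - 5 = -5 + S² + 4*S)
(k(t) + O)² = ((-5 + 3² + 4*3) + 156)² = ((-5 + 9 + 12) + 156)² = (16 + 156)² = 172² = 29584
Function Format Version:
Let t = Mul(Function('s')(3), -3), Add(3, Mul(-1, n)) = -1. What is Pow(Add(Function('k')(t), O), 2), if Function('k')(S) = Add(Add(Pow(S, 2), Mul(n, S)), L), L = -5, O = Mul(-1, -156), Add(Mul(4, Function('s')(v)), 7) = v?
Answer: 29584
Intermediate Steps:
n = 4 (n = Add(3, Mul(-1, -1)) = Add(3, 1) = 4)
Function('s')(v) = Add(Rational(-7, 4), Mul(Rational(1, 4), v))
t = 3 (t = Mul(Add(Rational(-7, 4), Mul(Rational(1, 4), 3)), -3) = Mul(Add(Rational(-7, 4), Rational(3, 4)), -3) = Mul(-1, -3) = 3)
O = 156
Function('k')(S) = Add(-5, Pow(S, 2), Mul(4, S)) (Function('k')(S) = Add(Add(Pow(S, 2), Mul(4, S)), -5) = Add(-5, Pow(S, 2), Mul(4, S)))
Pow(Add(Function('k')(t), O), 2) = Pow(Add(Add(-5, Pow(3, 2), Mul(4, 3)), 156), 2) = Pow(Add(Add(-5, 9, 12), 156), 2) = Pow(Add(16, 156), 2) = Pow(172, 2) = 29584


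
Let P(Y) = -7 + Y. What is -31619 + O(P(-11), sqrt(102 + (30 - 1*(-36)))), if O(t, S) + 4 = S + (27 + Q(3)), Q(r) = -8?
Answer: -31604 + 2*sqrt(42) ≈ -31591.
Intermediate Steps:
O(t, S) = 15 + S (O(t, S) = -4 + (S + (27 - 8)) = -4 + (S + 19) = -4 + (19 + S) = 15 + S)
-31619 + O(P(-11), sqrt(102 + (30 - 1*(-36)))) = -31619 + (15 + sqrt(102 + (30 - 1*(-36)))) = -31619 + (15 + sqrt(102 + (30 + 36))) = -31619 + (15 + sqrt(102 + 66)) = -31619 + (15 + sqrt(168)) = -31619 + (15 + 2*sqrt(42)) = -31604 + 2*sqrt(42)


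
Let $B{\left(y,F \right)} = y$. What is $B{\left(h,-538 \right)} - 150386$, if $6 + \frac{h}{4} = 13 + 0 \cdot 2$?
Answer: $-150358$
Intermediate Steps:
$h = 28$ ($h = -24 + 4 \left(13 + 0 \cdot 2\right) = -24 + 4 \left(13 + 0\right) = -24 + 4 \cdot 13 = -24 + 52 = 28$)
$B{\left(h,-538 \right)} - 150386 = 28 - 150386 = -150358$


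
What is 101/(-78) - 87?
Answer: -6887/78 ≈ -88.295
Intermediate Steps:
101/(-78) - 87 = 101*(-1/78) - 87 = -101/78 - 87 = -6887/78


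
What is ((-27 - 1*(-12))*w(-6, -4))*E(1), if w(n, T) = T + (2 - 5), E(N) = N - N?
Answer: 0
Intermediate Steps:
E(N) = 0
w(n, T) = -3 + T (w(n, T) = T - 3 = -3 + T)
((-27 - 1*(-12))*w(-6, -4))*E(1) = ((-27 - 1*(-12))*(-3 - 4))*0 = ((-27 + 12)*(-7))*0 = -15*(-7)*0 = 105*0 = 0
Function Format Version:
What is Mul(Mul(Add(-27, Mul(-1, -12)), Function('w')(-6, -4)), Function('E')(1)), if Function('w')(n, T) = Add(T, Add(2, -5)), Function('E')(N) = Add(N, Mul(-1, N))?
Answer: 0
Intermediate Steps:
Function('E')(N) = 0
Function('w')(n, T) = Add(-3, T) (Function('w')(n, T) = Add(T, -3) = Add(-3, T))
Mul(Mul(Add(-27, Mul(-1, -12)), Function('w')(-6, -4)), Function('E')(1)) = Mul(Mul(Add(-27, Mul(-1, -12)), Add(-3, -4)), 0) = Mul(Mul(Add(-27, 12), -7), 0) = Mul(Mul(-15, -7), 0) = Mul(105, 0) = 0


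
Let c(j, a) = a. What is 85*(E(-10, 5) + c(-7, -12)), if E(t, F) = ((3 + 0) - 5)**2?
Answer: -680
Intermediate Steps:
E(t, F) = 4 (E(t, F) = (3 - 5)**2 = (-2)**2 = 4)
85*(E(-10, 5) + c(-7, -12)) = 85*(4 - 12) = 85*(-8) = -680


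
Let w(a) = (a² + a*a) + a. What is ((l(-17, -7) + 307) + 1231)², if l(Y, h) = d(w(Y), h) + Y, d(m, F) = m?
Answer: 4334724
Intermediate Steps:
w(a) = a + 2*a² (w(a) = (a² + a²) + a = 2*a² + a = a + 2*a²)
l(Y, h) = Y + Y*(1 + 2*Y) (l(Y, h) = Y*(1 + 2*Y) + Y = Y + Y*(1 + 2*Y))
((l(-17, -7) + 307) + 1231)² = ((2*(-17)*(1 - 17) + 307) + 1231)² = ((2*(-17)*(-16) + 307) + 1231)² = ((544 + 307) + 1231)² = (851 + 1231)² = 2082² = 4334724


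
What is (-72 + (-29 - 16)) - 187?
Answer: -304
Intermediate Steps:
(-72 + (-29 - 16)) - 187 = (-72 - 45) - 187 = -117 - 187 = -304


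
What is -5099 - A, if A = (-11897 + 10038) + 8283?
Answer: -11523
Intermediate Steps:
A = 6424 (A = -1859 + 8283 = 6424)
-5099 - A = -5099 - 1*6424 = -5099 - 6424 = -11523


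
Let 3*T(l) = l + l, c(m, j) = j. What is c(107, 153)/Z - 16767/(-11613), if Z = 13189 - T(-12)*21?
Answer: 75244536/51704947 ≈ 1.4553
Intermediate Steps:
T(l) = 2*l/3 (T(l) = (l + l)/3 = (2*l)/3 = 2*l/3)
Z = 13357 (Z = 13189 - (⅔)*(-12)*21 = 13189 - (-8)*21 = 13189 - 1*(-168) = 13189 + 168 = 13357)
c(107, 153)/Z - 16767/(-11613) = 153/13357 - 16767/(-11613) = 153*(1/13357) - 16767*(-1/11613) = 153/13357 + 5589/3871 = 75244536/51704947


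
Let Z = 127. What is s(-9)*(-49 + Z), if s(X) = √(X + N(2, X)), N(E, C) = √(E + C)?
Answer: 78*√(-9 + I*√7) ≈ 34.037 + 236.46*I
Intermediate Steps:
N(E, C) = √(C + E)
s(X) = √(X + √(2 + X)) (s(X) = √(X + √(X + 2)) = √(X + √(2 + X)))
s(-9)*(-49 + Z) = √(-9 + √(2 - 9))*(-49 + 127) = √(-9 + √(-7))*78 = √(-9 + I*√7)*78 = 78*√(-9 + I*√7)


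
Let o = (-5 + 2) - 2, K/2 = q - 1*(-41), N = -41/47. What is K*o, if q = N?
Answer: -18860/47 ≈ -401.28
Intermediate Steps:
N = -41/47 (N = -41*1/47 = -41/47 ≈ -0.87234)
q = -41/47 ≈ -0.87234
K = 3772/47 (K = 2*(-41/47 - 1*(-41)) = 2*(-41/47 + 41) = 2*(1886/47) = 3772/47 ≈ 80.255)
o = -5 (o = -3 - 2 = -5)
K*o = (3772/47)*(-5) = -18860/47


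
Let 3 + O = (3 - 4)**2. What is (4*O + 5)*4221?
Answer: -12663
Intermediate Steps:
O = -2 (O = -3 + (3 - 4)**2 = -3 + (-1)**2 = -3 + 1 = -2)
(4*O + 5)*4221 = (4*(-2) + 5)*4221 = (-8 + 5)*4221 = -3*4221 = -12663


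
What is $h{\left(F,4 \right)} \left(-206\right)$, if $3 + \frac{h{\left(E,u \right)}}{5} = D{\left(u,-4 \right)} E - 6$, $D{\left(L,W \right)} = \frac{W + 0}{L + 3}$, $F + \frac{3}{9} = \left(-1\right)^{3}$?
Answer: $\frac{178190}{21} \approx 8485.2$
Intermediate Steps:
$F = - \frac{4}{3}$ ($F = - \frac{1}{3} + \left(-1\right)^{3} = - \frac{1}{3} - 1 = - \frac{4}{3} \approx -1.3333$)
$D{\left(L,W \right)} = \frac{W}{3 + L}$
$h{\left(E,u \right)} = -45 - \frac{20 E}{3 + u}$ ($h{\left(E,u \right)} = -15 + 5 \left(- \frac{4}{3 + u} E - 6\right) = -15 + 5 \left(- \frac{4 E}{3 + u} - 6\right) = -15 + 5 \left(-6 - \frac{4 E}{3 + u}\right) = -15 - \left(30 + \frac{20 E}{3 + u}\right) = -45 - \frac{20 E}{3 + u}$)
$h{\left(F,4 \right)} \left(-206\right) = \frac{5 \left(-27 - 36 - - \frac{16}{3}\right)}{3 + 4} \left(-206\right) = \frac{5 \left(-27 - 36 + \frac{16}{3}\right)}{7} \left(-206\right) = 5 \cdot \frac{1}{7} \left(- \frac{173}{3}\right) \left(-206\right) = \left(- \frac{865}{21}\right) \left(-206\right) = \frac{178190}{21}$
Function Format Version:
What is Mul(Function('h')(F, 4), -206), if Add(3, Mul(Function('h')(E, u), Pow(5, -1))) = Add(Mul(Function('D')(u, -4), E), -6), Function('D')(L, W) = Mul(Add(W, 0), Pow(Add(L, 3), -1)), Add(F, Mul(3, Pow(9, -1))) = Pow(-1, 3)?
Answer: Rational(178190, 21) ≈ 8485.2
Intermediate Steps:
F = Rational(-4, 3) (F = Add(Rational(-1, 3), Pow(-1, 3)) = Add(Rational(-1, 3), -1) = Rational(-4, 3) ≈ -1.3333)
Function('D')(L, W) = Mul(W, Pow(Add(3, L), -1))
Function('h')(E, u) = Add(-45, Mul(-20, E, Pow(Add(3, u), -1))) (Function('h')(E, u) = Add(-15, Mul(5, Add(Mul(Mul(-4, Pow(Add(3, u), -1)), E), -6))) = Add(-15, Mul(5, Add(Mul(-4, E, Pow(Add(3, u), -1)), -6))) = Add(-15, Mul(5, Add(-6, Mul(-4, E, Pow(Add(3, u), -1))))) = Add(-15, Add(-30, Mul(-20, E, Pow(Add(3, u), -1)))) = Add(-45, Mul(-20, E, Pow(Add(3, u), -1))))
Mul(Function('h')(F, 4), -206) = Mul(Mul(5, Pow(Add(3, 4), -1), Add(-27, Mul(-9, 4), Mul(-4, Rational(-4, 3)))), -206) = Mul(Mul(5, Pow(7, -1), Add(-27, -36, Rational(16, 3))), -206) = Mul(Mul(5, Rational(1, 7), Rational(-173, 3)), -206) = Mul(Rational(-865, 21), -206) = Rational(178190, 21)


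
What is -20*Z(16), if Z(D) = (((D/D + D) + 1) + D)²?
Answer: -23120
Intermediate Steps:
Z(D) = (2 + 2*D)² (Z(D) = (((1 + D) + 1) + D)² = ((2 + D) + D)² = (2 + 2*D)²)
-20*Z(16) = -80*(1 + 16)² = -80*17² = -80*289 = -20*1156 = -23120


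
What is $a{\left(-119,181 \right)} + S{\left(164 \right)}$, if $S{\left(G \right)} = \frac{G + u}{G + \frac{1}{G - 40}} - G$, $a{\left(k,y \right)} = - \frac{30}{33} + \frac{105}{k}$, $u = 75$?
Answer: $- \frac{624966079}{3803019} \approx -164.33$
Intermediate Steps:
$a{\left(k,y \right)} = - \frac{10}{11} + \frac{105}{k}$ ($a{\left(k,y \right)} = \left(-30\right) \frac{1}{33} + \frac{105}{k} = - \frac{10}{11} + \frac{105}{k}$)
$S{\left(G \right)} = - G + \frac{75 + G}{G + \frac{1}{-40 + G}}$ ($S{\left(G \right)} = \frac{G + 75}{G + \frac{1}{G - 40}} - G = \frac{75 + G}{G + \frac{1}{-40 + G}} - G = - G + \frac{75 + G}{G + \frac{1}{-40 + G}}$)
$a{\left(-119,181 \right)} + S{\left(164 \right)} = \left(- \frac{10}{11} + \frac{105}{-119}\right) + \frac{-3000 - 164^{3} + 34 \cdot 164 + 41 \cdot 164^{2}}{1 + 164^{2} - 6560} = \left(- \frac{10}{11} + 105 \left(- \frac{1}{119}\right)\right) + \frac{-3000 - 4410944 + 5576 + 41 \cdot 26896}{1 + 26896 - 6560} = \left(- \frac{10}{11} - \frac{15}{17}\right) + \frac{-3000 - 4410944 + 5576 + 1102736}{20337} = - \frac{335}{187} + \frac{1}{20337} \left(-3305632\right) = - \frac{335}{187} - \frac{3305632}{20337} = - \frac{624966079}{3803019}$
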